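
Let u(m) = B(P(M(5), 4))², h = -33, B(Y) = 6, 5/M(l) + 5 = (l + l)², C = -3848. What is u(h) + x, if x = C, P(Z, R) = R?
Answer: -3812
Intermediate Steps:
M(l) = 5/(-5 + 4*l²) (M(l) = 5/(-5 + (l + l)²) = 5/(-5 + (2*l)²) = 5/(-5 + 4*l²))
x = -3848
u(m) = 36 (u(m) = 6² = 36)
u(h) + x = 36 - 3848 = -3812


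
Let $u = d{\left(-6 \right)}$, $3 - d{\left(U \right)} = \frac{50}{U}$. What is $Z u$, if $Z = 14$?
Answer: $\frac{476}{3} \approx 158.67$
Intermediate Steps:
$d{\left(U \right)} = 3 - \frac{50}{U}$
$u = \frac{34}{3}$ ($u = 3 - \frac{50}{-6} = 3 - - \frac{25}{3} = 3 + \frac{25}{3} = \frac{34}{3} \approx 11.333$)
$Z u = 14 \cdot \frac{34}{3} = \frac{476}{3}$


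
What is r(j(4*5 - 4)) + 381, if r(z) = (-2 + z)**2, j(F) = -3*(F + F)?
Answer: 9985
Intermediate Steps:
j(F) = -6*F
r(j(4*5 - 4)) + 381 = (-2 - 6*(4*5 - 4))**2 + 381 = (-2 - 6*(20 - 4))**2 + 381 = (-2 - 6*16)**2 + 381 = (-2 - 96)**2 + 381 = (-98)**2 + 381 = 9604 + 381 = 9985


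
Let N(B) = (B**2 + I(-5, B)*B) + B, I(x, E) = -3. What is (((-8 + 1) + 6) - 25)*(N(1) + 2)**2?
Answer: -26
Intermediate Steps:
N(B) = B**2 - 2*B (N(B) = (B**2 - 3*B) + B = B**2 - 2*B)
(((-8 + 1) + 6) - 25)*(N(1) + 2)**2 = (((-8 + 1) + 6) - 25)*(1*(-2 + 1) + 2)**2 = ((-7 + 6) - 25)*(1*(-1) + 2)**2 = (-1 - 25)*(-1 + 2)**2 = -26*1**2 = -26*1 = -26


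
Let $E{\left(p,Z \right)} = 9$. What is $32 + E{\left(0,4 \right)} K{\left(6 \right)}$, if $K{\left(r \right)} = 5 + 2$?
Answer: $95$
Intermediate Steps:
$K{\left(r \right)} = 7$
$32 + E{\left(0,4 \right)} K{\left(6 \right)} = 32 + 9 \cdot 7 = 32 + 63 = 95$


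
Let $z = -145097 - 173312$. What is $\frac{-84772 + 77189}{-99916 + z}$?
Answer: $\frac{7583}{418325} \approx 0.018127$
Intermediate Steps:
$z = -318409$
$\frac{-84772 + 77189}{-99916 + z} = \frac{-84772 + 77189}{-99916 - 318409} = - \frac{7583}{-418325} = \left(-7583\right) \left(- \frac{1}{418325}\right) = \frac{7583}{418325}$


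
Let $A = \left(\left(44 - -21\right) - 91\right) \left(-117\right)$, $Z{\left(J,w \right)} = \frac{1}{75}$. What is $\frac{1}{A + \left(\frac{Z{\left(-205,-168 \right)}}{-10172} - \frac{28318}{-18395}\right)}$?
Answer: $\frac{2806709100}{8542329838961} \approx 0.00032857$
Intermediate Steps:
$Z{\left(J,w \right)} = \frac{1}{75}$
$A = 3042$ ($A = \left(\left(44 + 21\right) - 91\right) \left(-117\right) = \left(65 - 91\right) \left(-117\right) = \left(-26\right) \left(-117\right) = 3042$)
$\frac{1}{A + \left(\frac{Z{\left(-205,-168 \right)}}{-10172} - \frac{28318}{-18395}\right)} = \frac{1}{3042 + \left(\frac{1}{75 \left(-10172\right)} - \frac{28318}{-18395}\right)} = \frac{1}{3042 + \left(\frac{1}{75} \left(- \frac{1}{10172}\right) - - \frac{28318}{18395}\right)} = \frac{1}{3042 + \left(- \frac{1}{762900} + \frac{28318}{18395}\right)} = \frac{1}{3042 + \frac{4320756761}{2806709100}} = \frac{1}{\frac{8542329838961}{2806709100}} = \frac{2806709100}{8542329838961}$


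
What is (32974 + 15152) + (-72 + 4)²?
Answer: 52750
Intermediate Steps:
(32974 + 15152) + (-72 + 4)² = 48126 + (-68)² = 48126 + 4624 = 52750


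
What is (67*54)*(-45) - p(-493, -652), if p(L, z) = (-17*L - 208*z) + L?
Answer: -306314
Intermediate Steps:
p(L, z) = -208*z - 16*L (p(L, z) = (-208*z - 17*L) + L = -208*z - 16*L)
(67*54)*(-45) - p(-493, -652) = (67*54)*(-45) - (-208*(-652) - 16*(-493)) = 3618*(-45) - (135616 + 7888) = -162810 - 1*143504 = -162810 - 143504 = -306314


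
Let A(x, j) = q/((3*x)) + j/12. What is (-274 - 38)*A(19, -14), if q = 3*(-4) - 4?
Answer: 8580/19 ≈ 451.58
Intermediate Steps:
q = -16 (q = -12 - 4 = -16)
A(x, j) = -16/(3*x) + j/12 (A(x, j) = -16*1/(3*x) + j/12 = -16/(3*x) + j*(1/12) = -16/(3*x) + j/12)
(-274 - 38)*A(19, -14) = (-274 - 38)*((1/12)*(-64 - 14*19)/19) = -26*(-64 - 266)/19 = -26*(-330)/19 = -312*(-55/38) = 8580/19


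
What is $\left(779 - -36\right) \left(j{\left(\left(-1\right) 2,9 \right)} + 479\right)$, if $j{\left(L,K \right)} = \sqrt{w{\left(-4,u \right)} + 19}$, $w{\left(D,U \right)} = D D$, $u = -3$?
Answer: $390385 + 815 \sqrt{35} \approx 3.9521 \cdot 10^{5}$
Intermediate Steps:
$w{\left(D,U \right)} = D^{2}$
$j{\left(L,K \right)} = \sqrt{35}$ ($j{\left(L,K \right)} = \sqrt{\left(-4\right)^{2} + 19} = \sqrt{16 + 19} = \sqrt{35}$)
$\left(779 - -36\right) \left(j{\left(\left(-1\right) 2,9 \right)} + 479\right) = \left(779 - -36\right) \left(\sqrt{35} + 479\right) = \left(779 + 36\right) \left(479 + \sqrt{35}\right) = 815 \left(479 + \sqrt{35}\right) = 390385 + 815 \sqrt{35}$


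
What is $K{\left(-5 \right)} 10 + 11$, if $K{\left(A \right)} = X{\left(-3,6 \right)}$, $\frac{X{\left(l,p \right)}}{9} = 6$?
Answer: $551$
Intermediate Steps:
$X{\left(l,p \right)} = 54$ ($X{\left(l,p \right)} = 9 \cdot 6 = 54$)
$K{\left(A \right)} = 54$
$K{\left(-5 \right)} 10 + 11 = 54 \cdot 10 + 11 = 540 + 11 = 551$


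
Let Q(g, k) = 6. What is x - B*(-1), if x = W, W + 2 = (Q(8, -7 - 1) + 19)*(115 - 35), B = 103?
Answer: 2101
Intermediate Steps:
W = 1998 (W = -2 + (6 + 19)*(115 - 35) = -2 + 25*80 = -2 + 2000 = 1998)
x = 1998
x - B*(-1) = 1998 - 103*(-1) = 1998 - 1*(-103) = 1998 + 103 = 2101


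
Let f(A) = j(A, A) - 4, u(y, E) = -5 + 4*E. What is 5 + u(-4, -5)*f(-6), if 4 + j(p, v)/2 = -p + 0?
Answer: 5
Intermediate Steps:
j(p, v) = -8 - 2*p (j(p, v) = -8 + 2*(-p + 0) = -8 + 2*(-p) = -8 - 2*p)
f(A) = -12 - 2*A (f(A) = (-8 - 2*A) - 4 = -12 - 2*A)
5 + u(-4, -5)*f(-6) = 5 + (-5 + 4*(-5))*(-12 - 2*(-6)) = 5 + (-5 - 20)*(-12 + 12) = 5 - 25*0 = 5 + 0 = 5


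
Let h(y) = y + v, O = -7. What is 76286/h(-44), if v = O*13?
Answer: -76286/135 ≈ -565.08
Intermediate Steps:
v = -91 (v = -7*13 = -91)
h(y) = -91 + y (h(y) = y - 91 = -91 + y)
76286/h(-44) = 76286/(-91 - 44) = 76286/(-135) = 76286*(-1/135) = -76286/135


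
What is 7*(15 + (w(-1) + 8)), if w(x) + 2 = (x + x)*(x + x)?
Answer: 175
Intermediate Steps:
w(x) = -2 + 4*x² (w(x) = -2 + (x + x)*(x + x) = -2 + (2*x)*(2*x) = -2 + 4*x²)
7*(15 + (w(-1) + 8)) = 7*(15 + ((-2 + 4*(-1)²) + 8)) = 7*(15 + ((-2 + 4*1) + 8)) = 7*(15 + ((-2 + 4) + 8)) = 7*(15 + (2 + 8)) = 7*(15 + 10) = 7*25 = 175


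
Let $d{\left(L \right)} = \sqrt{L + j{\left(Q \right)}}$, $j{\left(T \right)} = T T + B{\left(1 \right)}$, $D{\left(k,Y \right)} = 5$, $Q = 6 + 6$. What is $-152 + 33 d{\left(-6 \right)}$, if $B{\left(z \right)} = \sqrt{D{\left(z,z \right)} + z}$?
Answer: $-152 + 33 \sqrt{138 + \sqrt{6}} \approx 239.09$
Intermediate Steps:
$Q = 12$
$B{\left(z \right)} = \sqrt{5 + z}$
$j{\left(T \right)} = \sqrt{6} + T^{2}$ ($j{\left(T \right)} = T T + \sqrt{5 + 1} = T^{2} + \sqrt{6} = \sqrt{6} + T^{2}$)
$d{\left(L \right)} = \sqrt{144 + L + \sqrt{6}}$ ($d{\left(L \right)} = \sqrt{L + \left(\sqrt{6} + 12^{2}\right)} = \sqrt{L + \left(\sqrt{6} + 144\right)} = \sqrt{L + \left(144 + \sqrt{6}\right)} = \sqrt{144 + L + \sqrt{6}}$)
$-152 + 33 d{\left(-6 \right)} = -152 + 33 \sqrt{144 - 6 + \sqrt{6}} = -152 + 33 \sqrt{138 + \sqrt{6}}$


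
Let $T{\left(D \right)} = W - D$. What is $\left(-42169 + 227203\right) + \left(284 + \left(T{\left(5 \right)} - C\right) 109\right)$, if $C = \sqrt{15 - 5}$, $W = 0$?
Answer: $184773 - 109 \sqrt{10} \approx 1.8443 \cdot 10^{5}$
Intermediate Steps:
$T{\left(D \right)} = - D$ ($T{\left(D \right)} = 0 - D = - D$)
$C = \sqrt{10} \approx 3.1623$
$\left(-42169 + 227203\right) + \left(284 + \left(T{\left(5 \right)} - C\right) 109\right) = \left(-42169 + 227203\right) + \left(284 + \left(\left(-1\right) 5 - \sqrt{10}\right) 109\right) = 185034 + \left(284 + \left(-5 - \sqrt{10}\right) 109\right) = 185034 + \left(284 - \left(545 + 109 \sqrt{10}\right)\right) = 185034 - \left(261 + 109 \sqrt{10}\right) = 184773 - 109 \sqrt{10}$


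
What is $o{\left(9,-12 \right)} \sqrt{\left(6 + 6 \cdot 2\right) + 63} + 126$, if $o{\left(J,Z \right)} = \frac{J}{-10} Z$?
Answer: $\frac{1116}{5} \approx 223.2$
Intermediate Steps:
$o{\left(J,Z \right)} = - \frac{J Z}{10}$ ($o{\left(J,Z \right)} = J \left(- \frac{1}{10}\right) Z = - \frac{J}{10} Z = - \frac{J Z}{10}$)
$o{\left(9,-12 \right)} \sqrt{\left(6 + 6 \cdot 2\right) + 63} + 126 = \left(- \frac{1}{10}\right) 9 \left(-12\right) \sqrt{\left(6 + 6 \cdot 2\right) + 63} + 126 = \frac{54 \sqrt{\left(6 + 12\right) + 63}}{5} + 126 = \frac{54 \sqrt{18 + 63}}{5} + 126 = \frac{54 \sqrt{81}}{5} + 126 = \frac{54}{5} \cdot 9 + 126 = \frac{486}{5} + 126 = \frac{1116}{5}$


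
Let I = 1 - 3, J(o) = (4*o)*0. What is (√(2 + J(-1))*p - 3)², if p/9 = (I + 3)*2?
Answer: 657 - 108*√2 ≈ 504.27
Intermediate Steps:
J(o) = 0
I = -2
p = 18 (p = 9*((-2 + 3)*2) = 9*(1*2) = 9*2 = 18)
(√(2 + J(-1))*p - 3)² = (√(2 + 0)*18 - 3)² = (√2*18 - 3)² = (18*√2 - 3)² = (-3 + 18*√2)²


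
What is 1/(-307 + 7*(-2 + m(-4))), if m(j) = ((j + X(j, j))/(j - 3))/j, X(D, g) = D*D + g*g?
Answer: -1/314 ≈ -0.0031847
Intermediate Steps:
X(D, g) = D² + g²
m(j) = (j + 2*j²)/(j*(-3 + j)) (m(j) = ((j + (j² + j²))/(j - 3))/j = ((j + 2*j²)/(-3 + j))/j = (j + 2*j²)/(j*(-3 + j)))
1/(-307 + 7*(-2 + m(-4))) = 1/(-307 + 7*(-2 + (1 + 2*(-4))/(-3 - 4))) = 1/(-307 + 7*(-2 + (1 - 8)/(-7))) = 1/(-307 + 7*(-2 - ⅐*(-7))) = 1/(-307 + 7*(-2 + 1)) = 1/(-307 + 7*(-1)) = 1/(-307 - 7) = 1/(-314) = -1/314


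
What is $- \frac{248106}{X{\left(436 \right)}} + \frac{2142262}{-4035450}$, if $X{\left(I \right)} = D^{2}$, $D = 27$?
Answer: $- \frac{55710059261}{163435725} \approx -340.87$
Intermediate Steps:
$X{\left(I \right)} = 729$ ($X{\left(I \right)} = 27^{2} = 729$)
$- \frac{248106}{X{\left(436 \right)}} + \frac{2142262}{-4035450} = - \frac{248106}{729} + \frac{2142262}{-4035450} = \left(-248106\right) \frac{1}{729} + 2142262 \left(- \frac{1}{4035450}\right) = - \frac{82702}{243} - \frac{1071131}{2017725} = - \frac{55710059261}{163435725}$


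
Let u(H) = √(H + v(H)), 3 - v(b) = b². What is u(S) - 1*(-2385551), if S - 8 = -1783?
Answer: 2385551 + I*√3152397 ≈ 2.3856e+6 + 1775.5*I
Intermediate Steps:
S = -1775 (S = 8 - 1783 = -1775)
v(b) = 3 - b²
u(H) = √(3 + H - H²) (u(H) = √(H + (3 - H²)) = √(3 + H - H²))
u(S) - 1*(-2385551) = √(3 - 1775 - 1*(-1775)²) - 1*(-2385551) = √(3 - 1775 - 1*3150625) + 2385551 = √(3 - 1775 - 3150625) + 2385551 = √(-3152397) + 2385551 = I*√3152397 + 2385551 = 2385551 + I*√3152397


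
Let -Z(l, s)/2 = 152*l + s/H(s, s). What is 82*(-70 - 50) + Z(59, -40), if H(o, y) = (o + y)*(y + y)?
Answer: -2222079/80 ≈ -27776.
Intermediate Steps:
H(o, y) = 2*y*(o + y) (H(o, y) = (o + y)*(2*y) = 2*y*(o + y))
Z(l, s) = -304*l - 1/(2*s) (Z(l, s) = -2*(152*l + s/((2*s*(s + s)))) = -2*(152*l + s/((2*s*(2*s)))) = -2*(152*l + s/((4*s²))) = -2*(152*l + s*(1/(4*s²))) = -2*(152*l + 1/(4*s)) = -304*l - 1/(2*s))
82*(-70 - 50) + Z(59, -40) = 82*(-70 - 50) + (-304*59 - ½/(-40)) = 82*(-120) + (-17936 - ½*(-1/40)) = -9840 + (-17936 + 1/80) = -9840 - 1434879/80 = -2222079/80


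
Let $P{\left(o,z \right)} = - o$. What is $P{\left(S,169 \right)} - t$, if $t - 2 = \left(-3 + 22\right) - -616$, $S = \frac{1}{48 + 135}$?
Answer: $- \frac{116572}{183} \approx -637.01$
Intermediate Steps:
$S = \frac{1}{183} \approx 0.0054645$
$t = 637$ ($t = 2 + \left(\left(-3 + 22\right) - -616\right) = 2 + \left(19 + 616\right) = 2 + 635 = 637$)
$P{\left(S,169 \right)} - t = \left(-1\right) \frac{1}{183} - 637 = - \frac{1}{183} - 637 = - \frac{116572}{183}$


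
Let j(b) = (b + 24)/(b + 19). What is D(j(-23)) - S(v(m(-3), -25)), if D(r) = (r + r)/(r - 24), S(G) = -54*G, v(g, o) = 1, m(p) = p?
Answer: 5240/97 ≈ 54.021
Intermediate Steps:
j(b) = (24 + b)/(19 + b)
D(r) = 2*r/(-24 + r) (D(r) = (2*r)/(-24 + r) = 2*r/(-24 + r))
D(j(-23)) - S(v(m(-3), -25)) = 2*((24 - 23)/(19 - 23))/(-24 + (24 - 23)/(19 - 23)) - (-54) = 2*(1/(-4))/(-24 + 1/(-4)) - 1*(-54) = 2*(-¼*1)/(-24 - ¼*1) + 54 = 2*(-¼)/(-24 - ¼) + 54 = 2*(-¼)/(-97/4) + 54 = 2*(-¼)*(-4/97) + 54 = 2/97 + 54 = 5240/97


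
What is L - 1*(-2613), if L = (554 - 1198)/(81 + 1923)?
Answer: 1308952/501 ≈ 2612.7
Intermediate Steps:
L = -161/501 (L = -644/2004 = -644*1/2004 = -161/501 ≈ -0.32136)
L - 1*(-2613) = -161/501 - 1*(-2613) = -161/501 + 2613 = 1308952/501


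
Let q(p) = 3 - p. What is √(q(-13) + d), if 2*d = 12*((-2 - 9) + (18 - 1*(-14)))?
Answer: √142 ≈ 11.916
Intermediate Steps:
d = 126 (d = (12*((-2 - 9) + (18 - 1*(-14))))/2 = (12*(-11 + (18 + 14)))/2 = (12*(-11 + 32))/2 = (12*21)/2 = (½)*252 = 126)
√(q(-13) + d) = √((3 - 1*(-13)) + 126) = √((3 + 13) + 126) = √(16 + 126) = √142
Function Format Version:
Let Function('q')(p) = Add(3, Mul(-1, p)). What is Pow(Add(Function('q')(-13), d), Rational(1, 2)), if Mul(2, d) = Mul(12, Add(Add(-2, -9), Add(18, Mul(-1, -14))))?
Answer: Pow(142, Rational(1, 2)) ≈ 11.916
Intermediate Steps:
d = 126 (d = Mul(Rational(1, 2), Mul(12, Add(Add(-2, -9), Add(18, Mul(-1, -14))))) = Mul(Rational(1, 2), Mul(12, Add(-11, Add(18, 14)))) = Mul(Rational(1, 2), Mul(12, Add(-11, 32))) = Mul(Rational(1, 2), Mul(12, 21)) = Mul(Rational(1, 2), 252) = 126)
Pow(Add(Function('q')(-13), d), Rational(1, 2)) = Pow(Add(Add(3, Mul(-1, -13)), 126), Rational(1, 2)) = Pow(Add(Add(3, 13), 126), Rational(1, 2)) = Pow(Add(16, 126), Rational(1, 2)) = Pow(142, Rational(1, 2))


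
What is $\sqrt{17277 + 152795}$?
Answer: $2 \sqrt{42518} \approx 412.4$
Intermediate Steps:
$\sqrt{17277 + 152795} = \sqrt{170072} = 2 \sqrt{42518}$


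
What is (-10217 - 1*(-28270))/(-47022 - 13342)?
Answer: -18053/60364 ≈ -0.29907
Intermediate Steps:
(-10217 - 1*(-28270))/(-47022 - 13342) = (-10217 + 28270)/(-60364) = 18053*(-1/60364) = -18053/60364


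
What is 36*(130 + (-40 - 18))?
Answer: 2592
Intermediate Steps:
36*(130 + (-40 - 18)) = 36*(130 - 58) = 36*72 = 2592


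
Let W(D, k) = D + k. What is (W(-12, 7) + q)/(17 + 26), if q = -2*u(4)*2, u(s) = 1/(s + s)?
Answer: -11/86 ≈ -0.12791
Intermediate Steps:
u(s) = 1/(2*s)
q = -½ (q = -1/4*2 = -2*⅛*2 = -¼*2 = -½ ≈ -0.50000)
(W(-12, 7) + q)/(17 + 26) = ((-12 + 7) - ½)/(17 + 26) = (-5 - ½)/43 = (1/43)*(-11/2) = -11/86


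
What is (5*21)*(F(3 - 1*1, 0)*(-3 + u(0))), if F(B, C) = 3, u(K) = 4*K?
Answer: -945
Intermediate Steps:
(5*21)*(F(3 - 1*1, 0)*(-3 + u(0))) = (5*21)*(3*(-3 + 4*0)) = 105*(3*(-3 + 0)) = 105*(3*(-3)) = 105*(-9) = -945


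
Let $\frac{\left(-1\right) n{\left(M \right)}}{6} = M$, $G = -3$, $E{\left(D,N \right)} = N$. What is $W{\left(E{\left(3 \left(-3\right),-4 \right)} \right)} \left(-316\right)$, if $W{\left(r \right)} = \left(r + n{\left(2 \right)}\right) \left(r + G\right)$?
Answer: $-35392$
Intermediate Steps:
$n{\left(M \right)} = - 6 M$
$W{\left(r \right)} = \left(-12 + r\right) \left(-3 + r\right)$ ($W{\left(r \right)} = \left(r - 12\right) \left(r - 3\right) = \left(r - 12\right) \left(-3 + r\right) = \left(-12 + r\right) \left(-3 + r\right)$)
$W{\left(E{\left(3 \left(-3\right),-4 \right)} \right)} \left(-316\right) = \left(36 + \left(-4\right)^{2} - -60\right) \left(-316\right) = \left(36 + 16 + 60\right) \left(-316\right) = 112 \left(-316\right) = -35392$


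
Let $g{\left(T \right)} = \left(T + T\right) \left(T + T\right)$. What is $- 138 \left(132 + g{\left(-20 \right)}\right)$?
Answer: $-239016$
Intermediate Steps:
$g{\left(T \right)} = 4 T^{2}$ ($g{\left(T \right)} = 2 T 2 T = 4 T^{2}$)
$- 138 \left(132 + g{\left(-20 \right)}\right) = - 138 \left(132 + 4 \left(-20\right)^{2}\right) = - 138 \left(132 + 4 \cdot 400\right) = - 138 \left(132 + 1600\right) = \left(-138\right) 1732 = -239016$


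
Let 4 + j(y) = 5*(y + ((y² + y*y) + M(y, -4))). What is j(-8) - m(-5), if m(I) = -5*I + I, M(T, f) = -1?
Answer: 571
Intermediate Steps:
m(I) = -4*I
j(y) = -9 + 5*y + 10*y² (j(y) = -4 + 5*(y + ((y² + y*y) - 1)) = -4 + 5*(y + ((y² + y²) - 1)) = -4 + 5*(y + (2*y² - 1)) = -4 + 5*(y + (-1 + 2*y²)) = -4 + 5*(-1 + y + 2*y²) = -4 + (-5 + 5*y + 10*y²) = -9 + 5*y + 10*y²)
j(-8) - m(-5) = (-9 + 5*(-8) + 10*(-8)²) - (-4)*(-5) = (-9 - 40 + 10*64) - 1*20 = (-9 - 40 + 640) - 20 = 591 - 20 = 571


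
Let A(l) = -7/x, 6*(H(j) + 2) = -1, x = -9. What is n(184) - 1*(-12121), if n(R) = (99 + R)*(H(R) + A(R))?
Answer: 211103/18 ≈ 11728.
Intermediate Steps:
H(j) = -13/6 (H(j) = -2 + (⅙)*(-1) = -2 - ⅙ = -13/6)
A(l) = 7/9 (A(l) = -7/(-9) = -7*(-⅑) = 7/9)
n(R) = -275/2 - 25*R/18 (n(R) = (99 + R)*(-13/6 + 7/9) = (99 + R)*(-25/18) = -275/2 - 25*R/18)
n(184) - 1*(-12121) = (-275/2 - 25/18*184) - 1*(-12121) = (-275/2 - 2300/9) + 12121 = -7075/18 + 12121 = 211103/18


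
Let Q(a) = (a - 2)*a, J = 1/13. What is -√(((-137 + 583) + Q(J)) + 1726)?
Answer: -√367043/13 ≈ -46.603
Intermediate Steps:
J = 1/13 ≈ 0.076923
Q(a) = a*(-2 + a) (Q(a) = (-2 + a)*a = a*(-2 + a))
-√(((-137 + 583) + Q(J)) + 1726) = -√(((-137 + 583) + (-2 + 1/13)/13) + 1726) = -√((446 + (1/13)*(-25/13)) + 1726) = -√((446 - 25/169) + 1726) = -√(75349/169 + 1726) = -√(367043/169) = -√367043/13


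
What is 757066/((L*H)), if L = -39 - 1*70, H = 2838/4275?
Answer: -539409525/51557 ≈ -10462.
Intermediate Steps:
H = 946/1425 (H = 2838*(1/4275) = 946/1425 ≈ 0.66386)
L = -109 (L = -39 - 70 = -109)
757066/((L*H)) = 757066/((-109*946/1425)) = 757066/(-103114/1425) = 757066*(-1425/103114) = -539409525/51557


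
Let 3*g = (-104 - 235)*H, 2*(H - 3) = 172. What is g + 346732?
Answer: 336675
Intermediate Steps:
H = 89 (H = 3 + (½)*172 = 3 + 86 = 89)
g = -10057 (g = ((-104 - 235)*89)/3 = (-339*89)/3 = (⅓)*(-30171) = -10057)
g + 346732 = -10057 + 346732 = 336675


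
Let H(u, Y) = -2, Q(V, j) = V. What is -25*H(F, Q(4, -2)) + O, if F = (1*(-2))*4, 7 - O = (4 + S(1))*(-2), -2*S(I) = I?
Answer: 64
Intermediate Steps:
S(I) = -I/2
O = 14 (O = 7 - (4 - ½*1)*(-2) = 7 - (4 - ½)*(-2) = 7 - 7*(-2)/2 = 7 - 1*(-7) = 7 + 7 = 14)
F = -8 (F = -2*4 = -8)
-25*H(F, Q(4, -2)) + O = -25*(-2) + 14 = 50 + 14 = 64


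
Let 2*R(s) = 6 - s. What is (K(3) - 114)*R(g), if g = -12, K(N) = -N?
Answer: -1053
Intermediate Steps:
R(s) = 3 - s/2 (R(s) = (6 - s)/2 = 3 - s/2)
(K(3) - 114)*R(g) = (-1*3 - 114)*(3 - ½*(-12)) = (-3 - 114)*(3 + 6) = -117*9 = -1053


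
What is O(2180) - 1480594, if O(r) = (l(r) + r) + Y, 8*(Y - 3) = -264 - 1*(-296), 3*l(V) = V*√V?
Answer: -1478407 + 4360*√545/3 ≈ -1.4445e+6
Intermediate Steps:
l(V) = V^(3/2)/3 (l(V) = (V*√V)/3 = V^(3/2)/3)
Y = 7 (Y = 3 + (-264 - 1*(-296))/8 = 3 + (-264 + 296)/8 = 3 + (⅛)*32 = 3 + 4 = 7)
O(r) = 7 + r + r^(3/2)/3 (O(r) = (r^(3/2)/3 + r) + 7 = (r + r^(3/2)/3) + 7 = 7 + r + r^(3/2)/3)
O(2180) - 1480594 = (7 + 2180 + 2180^(3/2)/3) - 1480594 = (7 + 2180 + (4360*√545)/3) - 1480594 = (7 + 2180 + 4360*√545/3) - 1480594 = (2187 + 4360*√545/3) - 1480594 = -1478407 + 4360*√545/3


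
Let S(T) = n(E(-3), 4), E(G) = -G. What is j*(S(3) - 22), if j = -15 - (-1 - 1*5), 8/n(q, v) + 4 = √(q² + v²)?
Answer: 126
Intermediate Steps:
n(q, v) = 8/(-4 + √(q² + v²))
j = -9 (j = -15 - (-1 - 5) = -15 - 1*(-6) = -15 + 6 = -9)
S(T) = 8 (S(T) = 8/(-4 + √((-1*(-3))² + 4²)) = 8/(-4 + √(3² + 16)) = 8/(-4 + √(9 + 16)) = 8/(-4 + √25) = 8/(-4 + 5) = 8/1 = 8*1 = 8)
j*(S(3) - 22) = -9*(8 - 22) = -9*(-14) = 126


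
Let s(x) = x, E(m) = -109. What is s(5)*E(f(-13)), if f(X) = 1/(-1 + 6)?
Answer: -545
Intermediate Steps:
f(X) = ⅕ (f(X) = 1/5 = ⅕)
s(5)*E(f(-13)) = 5*(-109) = -545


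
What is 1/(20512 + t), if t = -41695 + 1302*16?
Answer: -1/351 ≈ -0.0028490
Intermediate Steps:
t = -20863 (t = -41695 + 20832 = -20863)
1/(20512 + t) = 1/(20512 - 20863) = 1/(-351) = -1/351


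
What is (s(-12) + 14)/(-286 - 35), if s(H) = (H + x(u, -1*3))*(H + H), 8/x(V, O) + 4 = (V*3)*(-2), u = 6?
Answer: -1534/1605 ≈ -0.95576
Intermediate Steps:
x(V, O) = 8/(-4 - 6*V) (x(V, O) = 8/(-4 + (V*3)*(-2)) = 8/(-4 + (3*V)*(-2)) = 8/(-4 - 6*V))
s(H) = 2*H*(-1/5 + H) (s(H) = (H - 4/(2 + 3*6))*(H + H) = (H - 4/(2 + 18))*(2*H) = (H - 4/20)*(2*H) = (H - 4*1/20)*(2*H) = (H - 1/5)*(2*H) = (-1/5 + H)*(2*H) = 2*H*(-1/5 + H))
(s(-12) + 14)/(-286 - 35) = ((2/5)*(-12)*(-1 + 5*(-12)) + 14)/(-286 - 35) = ((2/5)*(-12)*(-1 - 60) + 14)/(-321) = ((2/5)*(-12)*(-61) + 14)*(-1/321) = (1464/5 + 14)*(-1/321) = (1534/5)*(-1/321) = -1534/1605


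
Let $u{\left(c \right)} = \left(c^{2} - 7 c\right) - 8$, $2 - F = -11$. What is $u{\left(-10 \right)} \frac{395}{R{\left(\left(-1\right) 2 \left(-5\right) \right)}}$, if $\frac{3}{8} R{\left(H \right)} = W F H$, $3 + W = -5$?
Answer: $- \frac{19197}{832} \approx -23.073$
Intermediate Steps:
$W = -8$ ($W = -3 - 5 = -8$)
$F = 13$ ($F = 2 - -11 = 2 + 11 = 13$)
$u{\left(c \right)} = -8 + c^{2} - 7 c$
$R{\left(H \right)} = - \frac{832 H}{3}$ ($R{\left(H \right)} = \frac{8 \left(- 8 \cdot 13 H\right)}{3} = \frac{8 \left(- 104 H\right)}{3} = - \frac{832 H}{3}$)
$u{\left(-10 \right)} \frac{395}{R{\left(\left(-1\right) 2 \left(-5\right) \right)}} = \left(-8 + \left(-10\right)^{2} - -70\right) \frac{395}{\left(- \frac{832}{3}\right) \left(-1\right) 2 \left(-5\right)} = \left(-8 + 100 + 70\right) \frac{395}{\left(- \frac{832}{3}\right) \left(\left(-2\right) \left(-5\right)\right)} = 162 \frac{395}{\left(- \frac{832}{3}\right) 10} = 162 \frac{395}{- \frac{8320}{3}} = 162 \cdot 395 \left(- \frac{3}{8320}\right) = 162 \left(- \frac{237}{1664}\right) = - \frac{19197}{832}$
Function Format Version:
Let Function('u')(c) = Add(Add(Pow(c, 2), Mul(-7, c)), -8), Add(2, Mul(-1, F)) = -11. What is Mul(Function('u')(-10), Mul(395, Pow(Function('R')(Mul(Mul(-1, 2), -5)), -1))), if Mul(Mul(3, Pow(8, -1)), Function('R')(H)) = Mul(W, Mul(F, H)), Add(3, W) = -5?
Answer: Rational(-19197, 832) ≈ -23.073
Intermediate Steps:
W = -8 (W = Add(-3, -5) = -8)
F = 13 (F = Add(2, Mul(-1, -11)) = Add(2, 11) = 13)
Function('u')(c) = Add(-8, Pow(c, 2), Mul(-7, c))
Function('R')(H) = Mul(Rational(-832, 3), H) (Function('R')(H) = Mul(Rational(8, 3), Mul(-8, Mul(13, H))) = Mul(Rational(8, 3), Mul(-104, H)) = Mul(Rational(-832, 3), H))
Mul(Function('u')(-10), Mul(395, Pow(Function('R')(Mul(Mul(-1, 2), -5)), -1))) = Mul(Add(-8, Pow(-10, 2), Mul(-7, -10)), Mul(395, Pow(Mul(Rational(-832, 3), Mul(Mul(-1, 2), -5)), -1))) = Mul(Add(-8, 100, 70), Mul(395, Pow(Mul(Rational(-832, 3), Mul(-2, -5)), -1))) = Mul(162, Mul(395, Pow(Mul(Rational(-832, 3), 10), -1))) = Mul(162, Mul(395, Pow(Rational(-8320, 3), -1))) = Mul(162, Mul(395, Rational(-3, 8320))) = Mul(162, Rational(-237, 1664)) = Rational(-19197, 832)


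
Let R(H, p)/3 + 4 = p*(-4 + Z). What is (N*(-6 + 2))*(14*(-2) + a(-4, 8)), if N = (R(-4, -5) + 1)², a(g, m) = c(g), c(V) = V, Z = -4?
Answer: 1520768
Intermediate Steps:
R(H, p) = -12 - 24*p (R(H, p) = -12 + 3*(p*(-4 - 4)) = -12 + 3*(p*(-8)) = -12 + 3*(-8*p) = -12 - 24*p)
a(g, m) = g
N = 11881 (N = ((-12 - 24*(-5)) + 1)² = ((-12 + 120) + 1)² = (108 + 1)² = 109² = 11881)
(N*(-6 + 2))*(14*(-2) + a(-4, 8)) = (11881*(-6 + 2))*(14*(-2) - 4) = (11881*(-4))*(-28 - 4) = -47524*(-32) = 1520768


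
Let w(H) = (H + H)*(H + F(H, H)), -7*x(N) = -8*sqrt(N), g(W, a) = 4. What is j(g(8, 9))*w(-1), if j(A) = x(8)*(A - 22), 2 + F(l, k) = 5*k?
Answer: -4608*sqrt(2)/7 ≈ -930.96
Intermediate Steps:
x(N) = 8*sqrt(N)/7 (x(N) = -(-8)*sqrt(N)/7 = 8*sqrt(N)/7)
F(l, k) = -2 + 5*k
j(A) = 16*sqrt(2)*(-22 + A)/7 (j(A) = (8*sqrt(8)/7)*(A - 22) = (8*(2*sqrt(2))/7)*(-22 + A) = (16*sqrt(2)/7)*(-22 + A) = 16*sqrt(2)*(-22 + A)/7)
w(H) = 2*H*(-2 + 6*H) (w(H) = (H + H)*(H + (-2 + 5*H)) = (2*H)*(-2 + 6*H) = 2*H*(-2 + 6*H))
j(g(8, 9))*w(-1) = (16*sqrt(2)*(-22 + 4)/7)*(4*(-1)*(-1 + 3*(-1))) = ((16/7)*sqrt(2)*(-18))*(4*(-1)*(-1 - 3)) = (-288*sqrt(2)/7)*(4*(-1)*(-4)) = -288*sqrt(2)/7*16 = -4608*sqrt(2)/7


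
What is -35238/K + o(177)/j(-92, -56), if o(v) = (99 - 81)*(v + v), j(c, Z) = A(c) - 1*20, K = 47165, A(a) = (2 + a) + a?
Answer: -153826728/4763665 ≈ -32.292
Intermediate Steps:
A(a) = 2 + 2*a
j(c, Z) = -18 + 2*c (j(c, Z) = (2 + 2*c) - 1*20 = (2 + 2*c) - 20 = -18 + 2*c)
o(v) = 36*v (o(v) = 18*(2*v) = 36*v)
-35238/K + o(177)/j(-92, -56) = -35238/47165 + (36*177)/(-18 + 2*(-92)) = -35238*1/47165 + 6372/(-18 - 184) = -35238/47165 + 6372/(-202) = -35238/47165 + 6372*(-1/202) = -35238/47165 - 3186/101 = -153826728/4763665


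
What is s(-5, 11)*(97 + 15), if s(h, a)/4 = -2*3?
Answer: -2688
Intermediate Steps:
s(h, a) = -24 (s(h, a) = 4*(-2*3) = 4*(-6) = -24)
s(-5, 11)*(97 + 15) = -24*(97 + 15) = -24*112 = -2688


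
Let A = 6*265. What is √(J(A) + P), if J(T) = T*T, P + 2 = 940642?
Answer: 2*√867185 ≈ 1862.5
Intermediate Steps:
P = 940640 (P = -2 + 940642 = 940640)
A = 1590
J(T) = T²
√(J(A) + P) = √(1590² + 940640) = √(2528100 + 940640) = √3468740 = 2*√867185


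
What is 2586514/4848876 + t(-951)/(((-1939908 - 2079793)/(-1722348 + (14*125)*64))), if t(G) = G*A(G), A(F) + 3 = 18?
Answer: -3275767995873659/573265638414 ≈ -5714.2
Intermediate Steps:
A(F) = 15 (A(F) = -3 + 18 = 15)
t(G) = 15*G (t(G) = G*15 = 15*G)
2586514/4848876 + t(-951)/(((-1939908 - 2079793)/(-1722348 + (14*125)*64))) = 2586514/4848876 + (15*(-951))/(((-1939908 - 2079793)/(-1722348 + (14*125)*64))) = 2586514*(1/4848876) - 14265/((-4019701/(-1722348 + 1750*64))) = 1293257/2424438 - 14265/((-4019701/(-1722348 + 112000))) = 1293257/2424438 - 14265/((-4019701/(-1610348))) = 1293257/2424438 - 14265/((-4019701*(-1/1610348))) = 1293257/2424438 - 14265/4019701/1610348 = 1293257/2424438 - 14265*1610348/4019701 = 1293257/2424438 - 22971614220/4019701 = -3275767995873659/573265638414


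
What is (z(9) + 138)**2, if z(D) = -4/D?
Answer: 1532644/81 ≈ 18922.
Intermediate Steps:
(z(9) + 138)**2 = (-4/9 + 138)**2 = (1238/9)**2 = 1532644/81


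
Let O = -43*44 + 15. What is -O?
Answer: 1877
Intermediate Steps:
O = -1877 (O = -1892 + 15 = -1877)
-O = -1*(-1877) = 1877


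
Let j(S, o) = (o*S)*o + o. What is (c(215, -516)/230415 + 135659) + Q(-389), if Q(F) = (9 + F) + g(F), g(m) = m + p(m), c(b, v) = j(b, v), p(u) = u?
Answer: 10349430813/76805 ≈ 1.3475e+5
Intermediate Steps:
j(S, o) = o + S*o² (j(S, o) = (S*o)*o + o = S*o² + o = o + S*o²)
c(b, v) = v*(1 + b*v)
g(m) = 2*m (g(m) = m + m = 2*m)
Q(F) = 9 + 3*F (Q(F) = (9 + F) + 2*F = 9 + 3*F)
(c(215, -516)/230415 + 135659) + Q(-389) = (-516*(1 + 215*(-516))/230415 + 135659) + (9 + 3*(-389)) = (-516*(1 - 110940)*(1/230415) + 135659) + (9 - 1167) = (-516*(-110939)*(1/230415) + 135659) - 1158 = (57244524*(1/230415) + 135659) - 1158 = (19081508/76805 + 135659) - 1158 = 10438371003/76805 - 1158 = 10349430813/76805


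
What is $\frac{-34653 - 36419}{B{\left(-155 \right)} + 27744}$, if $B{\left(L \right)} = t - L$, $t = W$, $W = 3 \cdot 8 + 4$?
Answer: $- \frac{71072}{27927} \approx -2.5449$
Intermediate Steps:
$W = 28$ ($W = 24 + 4 = 28$)
$t = 28$
$B{\left(L \right)} = 28 - L$
$\frac{-34653 - 36419}{B{\left(-155 \right)} + 27744} = \frac{-34653 - 36419}{\left(28 - -155\right) + 27744} = - \frac{71072}{\left(28 + 155\right) + 27744} = - \frac{71072}{183 + 27744} = - \frac{71072}{27927}$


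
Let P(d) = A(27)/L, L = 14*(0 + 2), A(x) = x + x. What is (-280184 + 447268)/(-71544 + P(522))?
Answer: -2339176/1001589 ≈ -2.3355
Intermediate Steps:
A(x) = 2*x
L = 28 (L = 14*2 = 28)
P(d) = 27/14 (P(d) = (2*27)/28 = 54*(1/28) = 27/14)
(-280184 + 447268)/(-71544 + P(522)) = (-280184 + 447268)/(-71544 + 27/14) = 167084/(-1001589/14) = 167084*(-14/1001589) = -2339176/1001589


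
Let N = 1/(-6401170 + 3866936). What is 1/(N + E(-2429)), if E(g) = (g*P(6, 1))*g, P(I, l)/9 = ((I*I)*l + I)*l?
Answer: 2534234/5651887942358531 ≈ 4.4839e-10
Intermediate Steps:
P(I, l) = 9*l*(I + l*I²) (P(I, l) = 9*(((I*I)*l + I)*l) = 9*((I²*l + I)*l) = 9*((l*I² + I)*l) = 9*((I + l*I²)*l) = 9*(l*(I + l*I²)) = 9*l*(I + l*I²))
E(g) = 378*g² (E(g) = (g*(9*6*1*(1 + 6*1)))*g = (g*(9*6*1*(1 + 6)))*g = (g*(9*6*1*7))*g = (g*378)*g = (378*g)*g = 378*g²)
N = -1/2534234 (N = 1/(-2534234) = -1/2534234 ≈ -3.9460e-7)
1/(N + E(-2429)) = 1/(-1/2534234 + 378*(-2429)²) = 1/(-1/2534234 + 378*5900041) = 1/(-1/2534234 + 2230215498) = 1/(5651887942358531/2534234) = 2534234/5651887942358531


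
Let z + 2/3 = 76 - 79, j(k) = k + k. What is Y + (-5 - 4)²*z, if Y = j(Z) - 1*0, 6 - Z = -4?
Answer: -277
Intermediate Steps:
Z = 10 (Z = 6 - 1*(-4) = 6 + 4 = 10)
j(k) = 2*k
Y = 20 (Y = 2*10 - 1*0 = 20 + 0 = 20)
z = -11/3 (z = -⅔ + (76 - 79) = -⅔ - 3 = -11/3 ≈ -3.6667)
Y + (-5 - 4)²*z = 20 + (-5 - 4)²*(-11/3) = 20 + (-9)²*(-11/3) = 20 + 81*(-11/3) = 20 - 297 = -277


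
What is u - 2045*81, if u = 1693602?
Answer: 1527957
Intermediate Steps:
u - 2045*81 = 1693602 - 2045*81 = 1693602 - 1*165645 = 1693602 - 165645 = 1527957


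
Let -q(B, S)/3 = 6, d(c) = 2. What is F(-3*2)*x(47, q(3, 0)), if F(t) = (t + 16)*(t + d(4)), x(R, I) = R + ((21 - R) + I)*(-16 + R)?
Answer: 52680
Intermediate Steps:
q(B, S) = -18 (q(B, S) = -3*6 = -18)
x(R, I) = R + (-16 + R)*(21 + I - R) (x(R, I) = R + (21 + I - R)*(-16 + R) = R + (-16 + R)*(21 + I - R))
F(t) = (2 + t)*(16 + t) (F(t) = (t + 16)*(t + 2) = (16 + t)*(2 + t) = (2 + t)*(16 + t))
F(-3*2)*x(47, q(3, 0)) = (32 + (-3*2)² + 18*(-3*2))*(-336 - 1*47² - 16*(-18) + 38*47 - 18*47) = (32 + (-6)² + 18*(-6))*(-336 - 1*2209 + 288 + 1786 - 846) = (32 + 36 - 108)*(-336 - 2209 + 288 + 1786 - 846) = -40*(-1317) = 52680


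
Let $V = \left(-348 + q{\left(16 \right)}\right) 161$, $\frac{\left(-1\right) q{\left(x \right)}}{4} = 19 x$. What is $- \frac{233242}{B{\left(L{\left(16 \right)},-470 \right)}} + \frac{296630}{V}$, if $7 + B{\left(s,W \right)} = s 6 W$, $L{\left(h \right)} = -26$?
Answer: $- \frac{40239051879}{9230253326} \approx -4.3595$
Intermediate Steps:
$q{\left(x \right)} = - 76 x$ ($q{\left(x \right)} = - 4 \cdot 19 x = - 76 x$)
$B{\left(s,W \right)} = -7 + 6 W s$ ($B{\left(s,W \right)} = -7 + s 6 W = -7 + 6 s W = -7 + 6 W s$)
$V = -251804$ ($V = \left(-348 - 1216\right) 161 = \left(-1564\right) 161 = -251804$)
$- \frac{233242}{B{\left(L{\left(16 \right)},-470 \right)}} + \frac{296630}{V} = - \frac{233242}{-7 + 6 \left(-470\right) \left(-26\right)} + \frac{296630}{-251804} = - \frac{233242}{-7 + 73320} + 296630 \left(- \frac{1}{251804}\right) = - \frac{233242}{73313} - \frac{148315}{125902} = - \frac{40239051879}{9230253326}$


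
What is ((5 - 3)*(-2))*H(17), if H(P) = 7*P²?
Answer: -8092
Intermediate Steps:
((5 - 3)*(-2))*H(17) = ((5 - 3)*(-2))*(7*17²) = (2*(-2))*(7*289) = -4*2023 = -8092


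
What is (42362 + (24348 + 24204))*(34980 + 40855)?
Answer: 6894463190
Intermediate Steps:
(42362 + (24348 + 24204))*(34980 + 40855) = (42362 + 48552)*75835 = 90914*75835 = 6894463190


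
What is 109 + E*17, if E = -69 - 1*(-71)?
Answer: 143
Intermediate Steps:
E = 2 (E = -69 + 71 = 2)
109 + E*17 = 109 + 2*17 = 109 + 34 = 143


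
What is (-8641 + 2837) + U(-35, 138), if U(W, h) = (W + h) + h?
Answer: -5563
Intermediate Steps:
U(W, h) = W + 2*h
(-8641 + 2837) + U(-35, 138) = (-8641 + 2837) + (-35 + 2*138) = -5804 + (-35 + 276) = -5804 + 241 = -5563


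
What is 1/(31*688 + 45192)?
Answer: 1/66520 ≈ 1.5033e-5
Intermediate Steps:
1/(31*688 + 45192) = 1/(21328 + 45192) = 1/66520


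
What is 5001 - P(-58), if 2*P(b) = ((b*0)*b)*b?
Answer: 5001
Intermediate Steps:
P(b) = 0 (P(b) = (((b*0)*b)*b)/2 = ((0*b)*b)/2 = (0*b)/2 = (1/2)*0 = 0)
5001 - P(-58) = 5001 - 1*0 = 5001 + 0 = 5001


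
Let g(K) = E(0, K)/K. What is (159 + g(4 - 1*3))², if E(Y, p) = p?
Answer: 25600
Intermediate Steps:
g(K) = 1 (g(K) = K/K = 1)
(159 + g(4 - 1*3))² = (159 + 1)² = 160² = 25600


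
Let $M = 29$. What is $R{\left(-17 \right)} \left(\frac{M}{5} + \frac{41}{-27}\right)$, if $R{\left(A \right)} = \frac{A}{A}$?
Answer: $\frac{578}{135} \approx 4.2815$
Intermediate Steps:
$R{\left(A \right)} = 1$
$R{\left(-17 \right)} \left(\frac{M}{5} + \frac{41}{-27}\right) = 1 \left(\frac{29}{5} + \frac{41}{-27}\right) = 1 \left(29 \cdot \frac{1}{5} + 41 \left(- \frac{1}{27}\right)\right) = 1 \left(\frac{29}{5} - \frac{41}{27}\right) = 1 \cdot \frac{578}{135} = \frac{578}{135}$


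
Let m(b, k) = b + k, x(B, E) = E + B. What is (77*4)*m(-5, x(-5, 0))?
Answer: -3080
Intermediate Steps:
x(B, E) = B + E
(77*4)*m(-5, x(-5, 0)) = (77*4)*(-5 + (-5 + 0)) = 308*(-5 - 5) = 308*(-10) = -3080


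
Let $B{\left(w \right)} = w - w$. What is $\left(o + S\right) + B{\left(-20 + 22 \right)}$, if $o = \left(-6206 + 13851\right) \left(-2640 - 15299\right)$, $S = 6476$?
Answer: $-137137179$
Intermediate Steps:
$B{\left(w \right)} = 0$
$o = -137143655$ ($o = 7645 \left(-17939\right) = -137143655$)
$\left(o + S\right) + B{\left(-20 + 22 \right)} = \left(-137143655 + 6476\right) + 0 = -137137179 + 0 = -137137179$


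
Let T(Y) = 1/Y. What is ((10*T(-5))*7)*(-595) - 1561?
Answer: 6769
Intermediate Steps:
((10*T(-5))*7)*(-595) - 1561 = ((10/(-5))*7)*(-595) - 1561 = ((10*(-⅕))*7)*(-595) - 1561 = -2*7*(-595) - 1561 = -14*(-595) - 1561 = 8330 - 1561 = 6769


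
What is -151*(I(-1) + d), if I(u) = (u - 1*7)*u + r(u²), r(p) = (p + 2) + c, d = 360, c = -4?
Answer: -55417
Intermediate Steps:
r(p) = -2 + p (r(p) = (p + 2) - 4 = (2 + p) - 4 = -2 + p)
I(u) = -2 + u² + u*(-7 + u) (I(u) = (u - 1*7)*u + (-2 + u²) = (u - 7)*u + (-2 + u²) = (-7 + u)*u + (-2 + u²) = u*(-7 + u) + (-2 + u²) = -2 + u² + u*(-7 + u))
-151*(I(-1) + d) = -151*((-2 - 7*(-1) + 2*(-1)²) + 360) = -151*((-2 + 7 + 2*1) + 360) = -151*((-2 + 7 + 2) + 360) = -151*(7 + 360) = -151*367 = -55417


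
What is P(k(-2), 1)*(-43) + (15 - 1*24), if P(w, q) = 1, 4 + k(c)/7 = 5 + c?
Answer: -52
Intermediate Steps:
k(c) = 7 + 7*c (k(c) = -28 + 7*(5 + c) = -28 + (35 + 7*c) = 7 + 7*c)
P(k(-2), 1)*(-43) + (15 - 1*24) = 1*(-43) + (15 - 1*24) = -43 + (15 - 24) = -43 - 9 = -52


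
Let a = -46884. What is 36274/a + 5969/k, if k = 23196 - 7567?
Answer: -143537875/366375018 ≈ -0.39178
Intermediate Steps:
k = 15629
36274/a + 5969/k = 36274/(-46884) + 5969/15629 = 36274*(-1/46884) + 5969*(1/15629) = -18137/23442 + 5969/15629 = -143537875/366375018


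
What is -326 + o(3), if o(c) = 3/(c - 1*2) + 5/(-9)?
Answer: -2912/9 ≈ -323.56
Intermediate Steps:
o(c) = -5/9 + 3/(-2 + c) (o(c) = 3/(c - 2) + 5*(-⅑) = 3/(-2 + c) - 5/9 = -5/9 + 3/(-2 + c))
-326 + o(3) = -326 + (37 - 5*3)/(9*(-2 + 3)) = -326 + (⅑)*(37 - 15)/1 = -326 + (⅑)*1*22 = -326 + 22/9 = -2912/9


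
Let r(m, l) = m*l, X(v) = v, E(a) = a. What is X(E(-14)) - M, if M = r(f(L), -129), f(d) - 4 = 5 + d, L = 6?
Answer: 1921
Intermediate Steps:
f(d) = 9 + d (f(d) = 4 + (5 + d) = 9 + d)
r(m, l) = l*m
M = -1935 (M = -129*(9 + 6) = -129*15 = -1935)
X(E(-14)) - M = -14 - 1*(-1935) = -14 + 1935 = 1921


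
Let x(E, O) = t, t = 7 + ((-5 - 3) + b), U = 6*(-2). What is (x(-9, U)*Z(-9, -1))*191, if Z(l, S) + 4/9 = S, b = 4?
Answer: -2483/3 ≈ -827.67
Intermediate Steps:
U = -12
t = 3 (t = 7 + ((-5 - 3) + 4) = 7 + (-8 + 4) = 7 - 4 = 3)
Z(l, S) = -4/9 + S
x(E, O) = 3
(x(-9, U)*Z(-9, -1))*191 = (3*(-4/9 - 1))*191 = (3*(-13/9))*191 = -13/3*191 = -2483/3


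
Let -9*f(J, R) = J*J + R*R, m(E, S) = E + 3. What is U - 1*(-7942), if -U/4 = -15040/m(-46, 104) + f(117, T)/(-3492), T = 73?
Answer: 2209717748/337851 ≈ 6540.5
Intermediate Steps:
m(E, S) = 3 + E
f(J, R) = -J**2/9 - R**2/9 (f(J, R) = -(J*J + R*R)/9 = -(J**2 + R**2)/9 = -J**2/9 - R**2/9)
U = -473494894/337851 (U = -4*(-15040/(3 - 46) + (-1/9*117**2 - 1/9*73**2)/(-3492)) = -4*(-15040/(-43) + (-1/9*13689 - 1/9*5329)*(-1/3492)) = -4*(-15040*(-1/43) + (-1521 - 5329/9)*(-1/3492)) = -4*(15040/43 - 19018/9*(-1/3492)) = -4*(15040/43 + 9509/15714) = -4*236747447/675702 = -473494894/337851 ≈ -1401.5)
U - 1*(-7942) = -473494894/337851 - 1*(-7942) = -473494894/337851 + 7942 = 2209717748/337851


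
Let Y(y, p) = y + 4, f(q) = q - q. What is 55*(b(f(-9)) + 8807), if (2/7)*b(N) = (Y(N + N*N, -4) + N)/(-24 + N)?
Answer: 5812235/12 ≈ 4.8435e+5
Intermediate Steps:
f(q) = 0
Y(y, p) = 4 + y
b(N) = 7*(4 + N**2 + 2*N)/(2*(-24 + N)) (b(N) = 7*(((4 + (N + N*N)) + N)/(-24 + N))/2 = 7*(((4 + (N + N**2)) + N)/(-24 + N))/2 = 7*(((4 + N + N**2) + N)/(-24 + N))/2 = 7*((4 + N**2 + 2*N)/(-24 + N))/2 = 7*(4 + N**2 + 2*N)/(2*(-24 + N)))
55*(b(f(-9)) + 8807) = 55*(7*(4 + 0**2 + 2*0)/(2*(-24 + 0)) + 8807) = 55*((7/2)*(4 + 0 + 0)/(-24) + 8807) = 55*((7/2)*(-1/24)*4 + 8807) = 55*(-7/12 + 8807) = 55*(105677/12) = 5812235/12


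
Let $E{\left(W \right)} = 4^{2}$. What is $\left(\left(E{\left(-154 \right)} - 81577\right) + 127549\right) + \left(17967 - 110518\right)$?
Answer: $-46563$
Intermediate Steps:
$E{\left(W \right)} = 16$
$\left(\left(E{\left(-154 \right)} - 81577\right) + 127549\right) + \left(17967 - 110518\right) = \left(\left(16 - 81577\right) + 127549\right) + \left(17967 - 110518\right) = \left(-81561 + 127549\right) - 92551 = 45988 - 92551 = -46563$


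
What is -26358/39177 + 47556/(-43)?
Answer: -621411602/561537 ≈ -1106.6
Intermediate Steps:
-26358/39177 + 47556/(-43) = -26358*1/39177 + 47556*(-1/43) = -8786/13059 - 47556/43 = -621411602/561537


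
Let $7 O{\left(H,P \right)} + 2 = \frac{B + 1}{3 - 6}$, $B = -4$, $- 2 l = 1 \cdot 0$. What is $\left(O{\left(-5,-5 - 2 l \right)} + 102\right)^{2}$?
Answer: $\frac{508369}{49} \approx 10375.0$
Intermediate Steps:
$l = 0$ ($l = - \frac{1 \cdot 0}{2} = \left(- \frac{1}{2}\right) 0 = 0$)
$O{\left(H,P \right)} = - \frac{1}{7}$ ($O{\left(H,P \right)} = - \frac{2}{7} + \frac{\left(-4 + 1\right) \frac{1}{3 - 6}}{7} = - \frac{2}{7} + \frac{\left(-3\right) \frac{1}{-3}}{7} = - \frac{2}{7} + \frac{\left(-3\right) \left(- \frac{1}{3}\right)}{7} = - \frac{2}{7} + \frac{1}{7} \cdot 1 = - \frac{2}{7} + \frac{1}{7} = - \frac{1}{7}$)
$\left(O{\left(-5,-5 - 2 l \right)} + 102\right)^{2} = \left(- \frac{1}{7} + 102\right)^{2} = \left(\frac{713}{7}\right)^{2} = \frac{508369}{49}$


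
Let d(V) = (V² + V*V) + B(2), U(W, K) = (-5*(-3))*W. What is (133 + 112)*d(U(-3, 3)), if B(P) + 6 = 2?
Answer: 991270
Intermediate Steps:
B(P) = -4 (B(P) = -6 + 2 = -4)
U(W, K) = 15*W
d(V) = -4 + 2*V² (d(V) = (V² + V*V) - 4 = (V² + V²) - 4 = 2*V² - 4 = -4 + 2*V²)
(133 + 112)*d(U(-3, 3)) = (133 + 112)*(-4 + 2*(15*(-3))²) = 245*(-4 + 2*(-45)²) = 245*(-4 + 2*2025) = 245*(-4 + 4050) = 245*4046 = 991270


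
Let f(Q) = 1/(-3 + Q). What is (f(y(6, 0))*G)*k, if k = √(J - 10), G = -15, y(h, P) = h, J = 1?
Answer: -15*I ≈ -15.0*I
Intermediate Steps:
k = 3*I (k = √(1 - 10) = √(-9) = 3*I ≈ 3.0*I)
(f(y(6, 0))*G)*k = (-15/(-3 + 6))*(3*I) = (-15/3)*(3*I) = ((⅓)*(-15))*(3*I) = -15*I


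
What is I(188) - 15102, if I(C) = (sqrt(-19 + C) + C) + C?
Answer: -14713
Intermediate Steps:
I(C) = sqrt(-19 + C) + 2*C (I(C) = (C + sqrt(-19 + C)) + C = sqrt(-19 + C) + 2*C)
I(188) - 15102 = (sqrt(-19 + 188) + 2*188) - 15102 = (sqrt(169) + 376) - 15102 = (13 + 376) - 15102 = 389 - 15102 = -14713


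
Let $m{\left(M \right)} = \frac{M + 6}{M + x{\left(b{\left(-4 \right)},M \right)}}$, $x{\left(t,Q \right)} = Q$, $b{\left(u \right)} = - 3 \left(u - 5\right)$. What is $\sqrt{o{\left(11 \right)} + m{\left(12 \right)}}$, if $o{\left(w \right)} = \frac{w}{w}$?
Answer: $\frac{\sqrt{7}}{2} \approx 1.3229$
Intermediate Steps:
$b{\left(u \right)} = 15 - 3 u$ ($b{\left(u \right)} = - 3 \left(-5 + u\right) = 15 - 3 u$)
$o{\left(w \right)} = 1$
$m{\left(M \right)} = \frac{6 + M}{2 M}$ ($m{\left(M \right)} = \frac{M + 6}{M + M} = \frac{6 + M}{2 M}$)
$\sqrt{o{\left(11 \right)} + m{\left(12 \right)}} = \sqrt{1 + \frac{6 + 12}{2 \cdot 12}} = \sqrt{1 + \frac{1}{2} \cdot \frac{1}{12} \cdot 18} = \sqrt{1 + \frac{3}{4}} = \sqrt{\frac{7}{4}} = \frac{\sqrt{7}}{2}$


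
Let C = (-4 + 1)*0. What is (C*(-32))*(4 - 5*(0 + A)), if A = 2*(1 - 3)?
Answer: 0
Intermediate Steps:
C = 0 (C = -3*0 = 0)
A = -4 (A = 2*(-2) = -4)
(C*(-32))*(4 - 5*(0 + A)) = (0*(-32))*(4 - 5*(0 - 4)) = 0*(4 - 5*(-4)) = 0*(4 - 1*(-20)) = 0*(4 + 20) = 0*24 = 0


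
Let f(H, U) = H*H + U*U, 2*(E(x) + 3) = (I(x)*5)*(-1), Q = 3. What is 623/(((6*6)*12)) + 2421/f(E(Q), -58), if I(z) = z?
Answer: 12841319/6003504 ≈ 2.1390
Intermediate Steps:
E(x) = -3 - 5*x/2 (E(x) = -3 + ((x*5)*(-1))/2 = -3 + ((5*x)*(-1))/2 = -3 + (-5*x)/2 = -3 - 5*x/2)
f(H, U) = H² + U²
623/(((6*6)*12)) + 2421/f(E(Q), -58) = 623/(((6*6)*12)) + 2421/((-3 - 5/2*3)² + (-58)²) = 623/((36*12)) + 2421/((-3 - 15/2)² + 3364) = 623/432 + 2421/((-21/2)² + 3364) = 623*(1/432) + 2421/(441/4 + 3364) = 623/432 + 2421/(13897/4) = 623/432 + 2421*(4/13897) = 623/432 + 9684/13897 = 12841319/6003504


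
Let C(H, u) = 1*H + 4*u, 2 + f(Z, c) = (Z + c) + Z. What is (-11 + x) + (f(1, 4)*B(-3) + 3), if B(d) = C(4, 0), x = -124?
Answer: -116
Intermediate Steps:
f(Z, c) = -2 + c + 2*Z (f(Z, c) = -2 + ((Z + c) + Z) = -2 + (c + 2*Z) = -2 + c + 2*Z)
C(H, u) = H + 4*u
B(d) = 4 (B(d) = 4 + 4*0 = 4 + 0 = 4)
(-11 + x) + (f(1, 4)*B(-3) + 3) = (-11 - 124) + ((-2 + 4 + 2*1)*4 + 3) = -135 + ((-2 + 4 + 2)*4 + 3) = -135 + (4*4 + 3) = -135 + (16 + 3) = -135 + 19 = -116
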